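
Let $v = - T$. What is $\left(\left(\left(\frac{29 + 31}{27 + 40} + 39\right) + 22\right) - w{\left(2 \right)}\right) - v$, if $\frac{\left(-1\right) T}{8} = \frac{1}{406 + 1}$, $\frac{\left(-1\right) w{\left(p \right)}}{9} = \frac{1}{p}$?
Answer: $\frac{3620007}{54538} \approx 66.376$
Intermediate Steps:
$w{\left(p \right)} = - \frac{9}{p}$
$T = - \frac{8}{407}$ ($T = - \frac{8}{406 + 1} = - \frac{8}{407} \approx -0.019656$)
$v = \frac{8}{407}$ ($v = \left(-1\right) \left(- \frac{8}{407}\right) = \frac{8}{407} \approx 0.019656$)
$\left(\left(\left(\frac{29 + 31}{27 + 40} + 39\right) + 22\right) - w{\left(2 \right)}\right) - v = \left(\left(\left(\frac{29 + 31}{27 + 40} + 39\right) + 22\right) - - \frac{9}{2}\right) - \frac{8}{407} = \left(\left(\left(\frac{60}{67} + 39\right) + 22\right) - \left(-9\right) \frac{1}{2}\right) - \frac{8}{407} = \left(\left(\left(60 \cdot \frac{1}{67} + 39\right) + 22\right) - - \frac{9}{2}\right) - \frac{8}{407} = \left(\left(\left(\frac{60}{67} + 39\right) + 22\right) + \frac{9}{2}\right) - \frac{8}{407} = \left(\left(\frac{2673}{67} + 22\right) + \frac{9}{2}\right) - \frac{8}{407} = \left(\frac{4147}{67} + \frac{9}{2}\right) - \frac{8}{407} = \frac{8897}{134} - \frac{8}{407} = \frac{3620007}{54538}$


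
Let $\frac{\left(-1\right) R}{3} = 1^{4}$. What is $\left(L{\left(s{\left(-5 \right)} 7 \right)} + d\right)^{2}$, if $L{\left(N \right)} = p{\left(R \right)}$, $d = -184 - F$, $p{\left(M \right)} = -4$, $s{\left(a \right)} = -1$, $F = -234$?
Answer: $2116$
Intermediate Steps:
$R = -3$ ($R = - 3 \cdot 1^{4} = \left(-3\right) 1 = -3$)
$d = 50$ ($d = -184 - -234 = -184 + 234 = 50$)
$L{\left(N \right)} = -4$
$\left(L{\left(s{\left(-5 \right)} 7 \right)} + d\right)^{2} = \left(-4 + 50\right)^{2} = 46^{2} = 2116$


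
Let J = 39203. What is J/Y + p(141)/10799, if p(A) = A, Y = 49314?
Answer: 430306471/532541886 ≈ 0.80802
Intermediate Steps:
J/Y + p(141)/10799 = 39203/49314 + 141/10799 = 430306471/532541886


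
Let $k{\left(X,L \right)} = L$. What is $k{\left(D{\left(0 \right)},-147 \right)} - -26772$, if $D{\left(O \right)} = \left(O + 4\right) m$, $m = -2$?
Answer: $26625$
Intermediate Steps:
$D{\left(O \right)} = -8 - 2 O$ ($D{\left(O \right)} = \left(O + 4\right) \left(-2\right) = \left(4 + O\right) \left(-2\right) = -8 - 2 O$)
$k{\left(D{\left(0 \right)},-147 \right)} - -26772 = -147 - -26772 = -147 + 26772 = 26625$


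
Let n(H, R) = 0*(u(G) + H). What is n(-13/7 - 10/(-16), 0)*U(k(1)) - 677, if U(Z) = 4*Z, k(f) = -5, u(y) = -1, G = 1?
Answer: -677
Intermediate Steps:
n(H, R) = 0 (n(H, R) = 0*(-1 + H) = 0)
n(-13/7 - 10/(-16), 0)*U(k(1)) - 677 = 0*(4*(-5)) - 677 = 0*(-20) - 677 = 0 - 677 = -677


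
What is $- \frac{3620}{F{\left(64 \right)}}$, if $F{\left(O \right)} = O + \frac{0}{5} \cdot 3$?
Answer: $- \frac{905}{16} \approx -56.563$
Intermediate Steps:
$F{\left(O \right)} = O$ ($F{\left(O \right)} = O + 0 \cdot \frac{1}{5} \cdot 3 = O + 0 \cdot 3 = O + 0 = O$)
$- \frac{3620}{F{\left(64 \right)}} = - \frac{3620}{64} = \left(-3620\right) \frac{1}{64} = - \frac{905}{16}$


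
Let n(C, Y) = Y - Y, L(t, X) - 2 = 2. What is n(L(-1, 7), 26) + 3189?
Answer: 3189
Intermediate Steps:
L(t, X) = 4 (L(t, X) = 2 + 2 = 4)
n(C, Y) = 0
n(L(-1, 7), 26) + 3189 = 0 + 3189 = 3189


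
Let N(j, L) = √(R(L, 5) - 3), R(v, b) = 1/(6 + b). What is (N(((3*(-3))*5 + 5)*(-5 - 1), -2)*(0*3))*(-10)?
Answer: 0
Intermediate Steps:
N(j, L) = 4*I*√22/11 (N(j, L) = √(1/(6 + 5) - 3) = √(1/11 - 3) = √(-32/11) = 4*I*√22/11)
(N(((3*(-3))*5 + 5)*(-5 - 1), -2)*(0*3))*(-10) = ((4*I*√22/11)*(0*3))*(-10) = ((4*I*√22/11)*0)*(-10) = 0*(-10) = 0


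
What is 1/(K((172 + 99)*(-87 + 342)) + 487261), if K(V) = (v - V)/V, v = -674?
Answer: 69105/33672101626 ≈ 2.0523e-6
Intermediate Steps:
K(V) = (-674 - V)/V
1/(K((172 + 99)*(-87 + 342)) + 487261) = 1/((-674 - (172 + 99)*(-87 + 342))/(((172 + 99)*(-87 + 342))) + 487261) = 1/((-674 - 271*255)/((271*255)) + 487261) = 1/((-674 - 1*69105)/69105 + 487261) = 1/((-674 - 69105)/69105 + 487261) = 1/((1/69105)*(-69779) + 487261) = 1/(-69779/69105 + 487261) = 1/(33672101626/69105) = 69105/33672101626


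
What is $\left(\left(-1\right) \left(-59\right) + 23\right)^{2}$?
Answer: $6724$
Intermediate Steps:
$\left(\left(-1\right) \left(-59\right) + 23\right)^{2} = \left(59 + 23\right)^{2} = 82^{2} = 6724$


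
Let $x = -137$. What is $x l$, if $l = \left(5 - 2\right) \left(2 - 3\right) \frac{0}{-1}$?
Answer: $0$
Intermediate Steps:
$l = 0$ ($l = 3 \left(-1\right) 0 \left(-1\right) = \left(-3\right) 0 = 0$)
$x l = \left(-137\right) 0 = 0$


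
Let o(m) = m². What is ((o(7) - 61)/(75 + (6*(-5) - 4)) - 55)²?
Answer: 5139289/1681 ≈ 3057.3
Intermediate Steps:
((o(7) - 61)/(75 + (6*(-5) - 4)) - 55)² = ((7² - 61)/(75 + (6*(-5) - 4)) - 55)² = ((49 - 61)/(75 + (-30 - 4)) - 55)² = (-12/(75 - 34) - 55)² = (-12/41 - 55)² = (-2267/41)² = 5139289/1681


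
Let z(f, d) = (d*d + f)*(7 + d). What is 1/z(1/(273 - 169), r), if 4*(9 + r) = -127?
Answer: -832/46628865 ≈ -1.7843e-5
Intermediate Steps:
r = -163/4 (r = -9 + (¼)*(-127) = -9 - 127/4 = -163/4 ≈ -40.750)
z(f, d) = (7 + d)*(f + d²) (z(f, d) = (d² + f)*(7 + d) = (f + d²)*(7 + d) = (7 + d)*(f + d²))
1/z(1/(273 - 169), r) = 1/((-163/4)³ + 7/(273 - 169) + 7*(-163/4)² - 163/(4*(273 - 169))) = 1/(-4330747/64 + 7/104 + 7*(26569/16) - 163/4/104) = 1/(-4330747/64 + 7*(1/104) + 185983/16 - 163/4*1/104) = 1/(-4330747/64 + 7/104 + 185983/16 - 163/416) = 1/(-46628865/832) = -832/46628865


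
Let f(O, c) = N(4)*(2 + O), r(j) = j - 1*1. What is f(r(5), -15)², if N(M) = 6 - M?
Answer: 144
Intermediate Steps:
r(j) = -1 + j (r(j) = j - 1 = -1 + j)
f(O, c) = 4 + 2*O (f(O, c) = (6 - 1*4)*(2 + O) = (6 - 4)*(2 + O) = 2*(2 + O) = 4 + 2*O)
f(r(5), -15)² = (4 + 2*(-1 + 5))² = (4 + 2*4)² = (4 + 8)² = 12² = 144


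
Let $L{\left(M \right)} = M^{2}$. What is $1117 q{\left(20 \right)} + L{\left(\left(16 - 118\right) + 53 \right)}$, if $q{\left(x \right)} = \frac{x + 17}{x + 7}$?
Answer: $\frac{106156}{27} \approx 3931.7$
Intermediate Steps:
$q{\left(x \right)} = \frac{17 + x}{7 + x}$
$1117 q{\left(20 \right)} + L{\left(\left(16 - 118\right) + 53 \right)} = 1117 \frac{17 + 20}{7 + 20} + \left(\left(16 - 118\right) + 53\right)^{2} = 1117 \cdot \frac{1}{27} \cdot 37 + \left(-102 + 53\right)^{2} = 1117 \cdot \frac{1}{27} \cdot 37 + \left(-49\right)^{2} = 1117 \cdot \frac{37}{27} + 2401 = \frac{41329}{27} + 2401 = \frac{106156}{27}$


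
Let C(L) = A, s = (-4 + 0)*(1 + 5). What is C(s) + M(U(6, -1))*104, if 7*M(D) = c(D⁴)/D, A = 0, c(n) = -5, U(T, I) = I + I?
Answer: 260/7 ≈ 37.143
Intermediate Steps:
U(T, I) = 2*I
M(D) = -5/(7*D) (M(D) = (-5/D)/7 = -5/(7*D))
s = -24 (s = -4*6 = -24)
C(L) = 0
C(s) + M(U(6, -1))*104 = 0 - 5/(7*(2*(-1)))*104 = 0 - 5/7/(-2)*104 = 0 - 5/7*(-½)*104 = 0 + (5/14)*104 = 0 + 260/7 = 260/7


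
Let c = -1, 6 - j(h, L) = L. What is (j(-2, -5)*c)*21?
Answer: -231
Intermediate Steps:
j(h, L) = 6 - L
(j(-2, -5)*c)*21 = ((6 - 1*(-5))*(-1))*21 = ((6 + 5)*(-1))*21 = (11*(-1))*21 = -11*21 = -231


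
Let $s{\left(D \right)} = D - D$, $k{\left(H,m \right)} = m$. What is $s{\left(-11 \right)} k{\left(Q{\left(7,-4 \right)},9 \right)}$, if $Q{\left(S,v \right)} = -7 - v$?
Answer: $0$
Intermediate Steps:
$s{\left(D \right)} = 0$
$s{\left(-11 \right)} k{\left(Q{\left(7,-4 \right)},9 \right)} = 0 \cdot 9 = 0$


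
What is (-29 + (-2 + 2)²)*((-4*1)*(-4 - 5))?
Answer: -1044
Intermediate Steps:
(-29 + (-2 + 2)²)*((-4*1)*(-4 - 5)) = (-29 + 0²)*(-4*(-9)) = (-29 + 0)*36 = -29*36 = -1044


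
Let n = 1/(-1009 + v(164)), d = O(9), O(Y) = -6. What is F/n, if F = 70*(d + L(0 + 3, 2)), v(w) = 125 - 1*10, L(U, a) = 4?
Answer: 125160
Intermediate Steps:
v(w) = 115 (v(w) = 125 - 10 = 115)
d = -6
F = -140 (F = 70*(-6 + 4) = 70*(-2) = -140)
n = -1/894 (n = 1/(-1009 + 115) = 1/(-894) = -1/894 ≈ -0.0011186)
F/n = -140/(-1/894) = -140*(-894) = 125160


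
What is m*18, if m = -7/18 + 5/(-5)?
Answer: -25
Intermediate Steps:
m = -25/18 (m = -7*1/18 + 5*(-⅕) = -7/18 - 1 = -25/18 ≈ -1.3889)
m*18 = -25/18*18 = -25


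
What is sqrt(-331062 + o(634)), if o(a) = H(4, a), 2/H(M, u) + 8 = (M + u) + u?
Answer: I*sqrt(33058526914)/316 ≈ 575.38*I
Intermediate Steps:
H(M, u) = 2/(-8 + M + 2*u) (H(M, u) = 2/(-8 + ((M + u) + u)) = 2/(-8 + (M + 2*u)) = 2/(-8 + M + 2*u))
o(a) = 2/(-4 + 2*a) (o(a) = 2/(-8 + 4 + 2*a) = 2/(-4 + 2*a))
sqrt(-331062 + o(634)) = sqrt(-331062 + 1/(-2 + 634)) = sqrt(-331062 + 1/632) = sqrt(-209231183/632) = I*sqrt(33058526914)/316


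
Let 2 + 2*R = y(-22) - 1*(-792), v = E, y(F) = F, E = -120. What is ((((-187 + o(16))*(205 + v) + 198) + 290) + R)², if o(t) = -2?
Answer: 230827249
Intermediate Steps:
v = -120
R = 384 (R = -1 + (-22 - 1*(-792))/2 = -1 + (-22 + 792)/2 = -1 + (½)*770 = -1 + 385 = 384)
((((-187 + o(16))*(205 + v) + 198) + 290) + R)² = ((((-187 - 2)*(205 - 120) + 198) + 290) + 384)² = (((-189*85 + 198) + 290) + 384)² = (((-16065 + 198) + 290) + 384)² = ((-15867 + 290) + 384)² = (-15577 + 384)² = (-15193)² = 230827249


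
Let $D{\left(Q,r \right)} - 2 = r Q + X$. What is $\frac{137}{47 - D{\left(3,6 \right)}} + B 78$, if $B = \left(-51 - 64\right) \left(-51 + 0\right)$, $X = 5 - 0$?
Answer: $\frac{10064477}{22} \approx 4.5748 \cdot 10^{5}$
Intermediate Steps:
$X = 5$ ($X = 5 + 0 = 5$)
$B = 5865$ ($B = \left(-115\right) \left(-51\right) = 5865$)
$D{\left(Q,r \right)} = 7 + Q r$ ($D{\left(Q,r \right)} = 2 + \left(r Q + 5\right) = 2 + \left(Q r + 5\right) = 2 + \left(5 + Q r\right) = 7 + Q r$)
$\frac{137}{47 - D{\left(3,6 \right)}} + B 78 = \frac{137}{47 - \left(7 + 3 \cdot 6\right)} + 5865 \cdot 78 = \frac{137}{47 - \left(7 + 18\right)} + 457470 = \frac{137}{47 - 25} + 457470 = \frac{137}{22} + 457470 = \frac{10064477}{22}$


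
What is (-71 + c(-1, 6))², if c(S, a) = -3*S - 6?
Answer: 5476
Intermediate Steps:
c(S, a) = -6 - 3*S
(-71 + c(-1, 6))² = (-71 + (-6 - 3*(-1)))² = (-71 + (-6 + 3))² = (-71 - 3)² = (-74)² = 5476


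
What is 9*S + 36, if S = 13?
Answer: 153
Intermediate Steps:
9*S + 36 = 9*13 + 36 = 117 + 36 = 153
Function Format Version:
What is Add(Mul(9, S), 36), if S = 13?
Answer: 153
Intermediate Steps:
Add(Mul(9, S), 36) = Add(Mul(9, 13), 36) = Add(117, 36) = 153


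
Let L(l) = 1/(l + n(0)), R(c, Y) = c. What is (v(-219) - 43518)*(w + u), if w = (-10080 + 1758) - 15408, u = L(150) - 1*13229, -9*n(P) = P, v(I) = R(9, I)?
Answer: 80402442047/50 ≈ 1.6080e+9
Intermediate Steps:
v(I) = 9
n(P) = -P/9
L(l) = 1/l (L(l) = 1/(l - ⅑*0) = 1/(l + 0) = 1/l)
u = -1984349/150 (u = 1/150 - 1*13229 = 1/150 - 13229 = -1984349/150 ≈ -13229.)
w = -23730 (w = -8322 - 15408 = -23730)
(v(-219) - 43518)*(w + u) = (9 - 43518)*(-23730 - 1984349/150) = -43509*(-5543849/150) = 80402442047/50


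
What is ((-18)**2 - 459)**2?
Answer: 18225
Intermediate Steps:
((-18)**2 - 459)**2 = (324 - 459)**2 = (-135)**2 = 18225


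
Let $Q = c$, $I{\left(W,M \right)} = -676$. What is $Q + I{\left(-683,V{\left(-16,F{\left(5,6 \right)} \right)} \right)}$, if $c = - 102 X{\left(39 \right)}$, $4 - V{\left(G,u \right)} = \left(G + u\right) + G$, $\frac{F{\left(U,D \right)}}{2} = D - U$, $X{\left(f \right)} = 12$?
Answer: $-1900$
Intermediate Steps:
$F{\left(U,D \right)} = - 2 U + 2 D$ ($F{\left(U,D \right)} = 2 \left(D - U\right) = - 2 U + 2 D$)
$V{\left(G,u \right)} = 4 - u - 2 G$ ($V{\left(G,u \right)} = 4 - \left(\left(G + u\right) + G\right) = 4 - \left(u + 2 G\right) = 4 - u - 2 G$)
$c = -1224$ ($c = \left(-102\right) 12 = -1224$)
$Q = -1224$
$Q + I{\left(-683,V{\left(-16,F{\left(5,6 \right)} \right)} \right)} = -1224 - 676 = -1900$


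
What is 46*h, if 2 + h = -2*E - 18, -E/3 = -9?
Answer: -3404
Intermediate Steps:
E = 27 (E = -3*(-9) = 27)
h = -74 (h = -2 + (-2*27 - 18) = -2 + (-54 - 18) = -2 - 72 = -74)
46*h = 46*(-74) = -3404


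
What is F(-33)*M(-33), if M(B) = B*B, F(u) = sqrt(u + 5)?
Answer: 2178*I*sqrt(7) ≈ 5762.4*I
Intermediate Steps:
F(u) = sqrt(5 + u)
M(B) = B**2
F(-33)*M(-33) = sqrt(5 - 33)*(-33)**2 = sqrt(-28)*1089 = (2*I*sqrt(7))*1089 = 2178*I*sqrt(7)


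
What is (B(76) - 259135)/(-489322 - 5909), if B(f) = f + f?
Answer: 258983/495231 ≈ 0.52295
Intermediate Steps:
B(f) = 2*f
(B(76) - 259135)/(-489322 - 5909) = (2*76 - 259135)/(-489322 - 5909) = (152 - 259135)/(-495231) = -258983*(-1/495231) = 258983/495231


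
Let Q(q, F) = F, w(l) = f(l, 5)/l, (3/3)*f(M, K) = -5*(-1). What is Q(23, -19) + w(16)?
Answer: -299/16 ≈ -18.688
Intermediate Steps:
f(M, K) = 5 (f(M, K) = -5*(-1) = 5)
w(l) = 5/l
Q(23, -19) + w(16) = -19 + 5/16 = -299/16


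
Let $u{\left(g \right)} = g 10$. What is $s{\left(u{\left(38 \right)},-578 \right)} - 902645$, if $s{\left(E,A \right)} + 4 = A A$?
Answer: $-568565$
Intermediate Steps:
$u{\left(g \right)} = 10 g$
$s{\left(E,A \right)} = -4 + A^{2}$ ($s{\left(E,A \right)} = -4 + A A = -4 + A^{2}$)
$s{\left(u{\left(38 \right)},-578 \right)} - 902645 = \left(-4 + \left(-578\right)^{2}\right) - 902645 = \left(-4 + 334084\right) - 902645 = 334080 - 902645 = -568565$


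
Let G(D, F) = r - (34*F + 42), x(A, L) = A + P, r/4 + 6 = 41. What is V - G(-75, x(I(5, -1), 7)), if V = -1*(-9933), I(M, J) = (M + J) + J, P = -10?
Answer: 9597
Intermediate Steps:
r = 140 (r = -24 + 4*41 = -24 + 164 = 140)
I(M, J) = M + 2*J (I(M, J) = (J + M) + J = M + 2*J)
x(A, L) = -10 + A (x(A, L) = A - 10 = -10 + A)
G(D, F) = 98 - 34*F (G(D, F) = 140 - (34*F + 42) = 140 - (42 + 34*F) = 140 + (-42 - 34*F) = 98 - 34*F)
V = 9933
V - G(-75, x(I(5, -1), 7)) = 9933 - (98 - 34*(-10 + (5 + 2*(-1)))) = 9933 - (98 - 34*(-10 + (5 - 2))) = 9933 - (98 - 34*(-10 + 3)) = 9933 - (98 - 34*(-7)) = 9933 - (98 + 238) = 9933 - 1*336 = 9933 - 336 = 9597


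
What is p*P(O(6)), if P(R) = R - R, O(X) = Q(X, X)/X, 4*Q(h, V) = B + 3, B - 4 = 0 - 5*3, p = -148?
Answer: 0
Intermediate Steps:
B = -11 (B = 4 + (0 - 5*3) = 4 + (0 - 15) = 4 - 15 = -11)
Q(h, V) = -2 (Q(h, V) = (-11 + 3)/4 = (¼)*(-8) = -2)
O(X) = -2/X
P(R) = 0
p*P(O(6)) = -148*0 = 0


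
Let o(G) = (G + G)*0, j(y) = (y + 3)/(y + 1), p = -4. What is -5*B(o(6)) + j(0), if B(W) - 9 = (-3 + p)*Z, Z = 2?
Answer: 28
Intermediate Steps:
j(y) = (3 + y)/(1 + y)
o(G) = 0 (o(G) = (2*G)*0 = 0)
B(W) = -5 (B(W) = 9 + (-3 - 4)*2 = 9 - 7*2 = 9 - 14 = -5)
-5*B(o(6)) + j(0) = -5*(-5) + (3 + 0)/(1 + 0) = 25 + 3/1 = 25 + 1*3 = 25 + 3 = 28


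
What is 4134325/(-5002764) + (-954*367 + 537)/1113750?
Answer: -27151605601/23811232500 ≈ -1.1403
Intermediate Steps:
4134325/(-5002764) + (-954*367 + 537)/1113750 = 4134325*(-1/5002764) + (-350118 + 537)*(1/1113750) = -318025/384828 - 349581*1/1113750 = -318025/384828 - 116527/371250 = -27151605601/23811232500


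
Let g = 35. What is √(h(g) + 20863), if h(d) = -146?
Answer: √20717 ≈ 143.93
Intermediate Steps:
√(h(g) + 20863) = √(-146 + 20863) = √20717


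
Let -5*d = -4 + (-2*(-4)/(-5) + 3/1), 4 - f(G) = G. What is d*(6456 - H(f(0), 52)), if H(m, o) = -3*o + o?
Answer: 17056/5 ≈ 3411.2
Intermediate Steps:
f(G) = 4 - G
H(m, o) = -2*o
d = 13/25 (d = -(-4 + (-2*(-4)/(-5) + 3/1))/5 = -(-4 + (8*(-⅕) + 3*1))/5 = -(-4 + (-8/5 + 3))/5 = -(-4 + 7/5)/5 = -⅕*(-13/5) = 13/25 ≈ 0.52000)
d*(6456 - H(f(0), 52)) = 13*(6456 - (-2)*52)/25 = 13*(6456 - 1*(-104))/25 = 13*(6456 + 104)/25 = (13/25)*6560 = 17056/5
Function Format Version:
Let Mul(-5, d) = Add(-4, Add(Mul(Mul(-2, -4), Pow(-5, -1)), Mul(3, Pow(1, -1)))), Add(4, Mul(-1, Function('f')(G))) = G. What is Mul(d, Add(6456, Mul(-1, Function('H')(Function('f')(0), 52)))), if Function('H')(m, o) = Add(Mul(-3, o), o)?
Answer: Rational(17056, 5) ≈ 3411.2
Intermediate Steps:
Function('f')(G) = Add(4, Mul(-1, G))
Function('H')(m, o) = Mul(-2, o)
d = Rational(13, 25) (d = Mul(Rational(-1, 5), Add(-4, Add(Mul(Mul(-2, -4), Pow(-5, -1)), Mul(3, Pow(1, -1))))) = Mul(Rational(-1, 5), Add(-4, Add(Mul(8, Rational(-1, 5)), Mul(3, 1)))) = Mul(Rational(-1, 5), Add(-4, Add(Rational(-8, 5), 3))) = Mul(Rational(-1, 5), Add(-4, Rational(7, 5))) = Mul(Rational(-1, 5), Rational(-13, 5)) = Rational(13, 25) ≈ 0.52000)
Mul(d, Add(6456, Mul(-1, Function('H')(Function('f')(0), 52)))) = Mul(Rational(13, 25), Add(6456, Mul(-1, Mul(-2, 52)))) = Mul(Rational(13, 25), Add(6456, Mul(-1, -104))) = Mul(Rational(13, 25), Add(6456, 104)) = Mul(Rational(13, 25), 6560) = Rational(17056, 5)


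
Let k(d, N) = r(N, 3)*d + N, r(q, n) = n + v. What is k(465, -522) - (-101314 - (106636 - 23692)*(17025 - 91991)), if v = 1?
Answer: -6217877252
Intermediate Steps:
r(q, n) = 1 + n (r(q, n) = n + 1 = 1 + n)
k(d, N) = N + 4*d (k(d, N) = (1 + 3)*d + N = 4*d + N = N + 4*d)
k(465, -522) - (-101314 - (106636 - 23692)*(17025 - 91991)) = (-522 + 4*465) - (-101314 - (106636 - 23692)*(17025 - 91991)) = (-522 + 1860) - (-101314 - 82944*(-74966)) = 1338 - (-101314 - 1*(-6217979904)) = 1338 - (-101314 + 6217979904) = 1338 - 1*6217878590 = 1338 - 6217878590 = -6217877252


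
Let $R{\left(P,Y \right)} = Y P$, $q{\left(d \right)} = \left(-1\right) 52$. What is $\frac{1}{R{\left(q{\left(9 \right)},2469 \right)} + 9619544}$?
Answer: $\frac{1}{9491156} \approx 1.0536 \cdot 10^{-7}$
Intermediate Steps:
$q{\left(d \right)} = -52$
$R{\left(P,Y \right)} = P Y$
$\frac{1}{R{\left(q{\left(9 \right)},2469 \right)} + 9619544} = \frac{1}{\left(-52\right) 2469 + 9619544} = \frac{1}{-128388 + 9619544} = \frac{1}{9491156}$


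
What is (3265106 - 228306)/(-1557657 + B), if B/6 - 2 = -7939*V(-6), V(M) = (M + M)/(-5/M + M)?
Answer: -94140800/51716643 ≈ -1.8203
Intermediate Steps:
V(M) = 2*M/(M - 5/M) (V(M) = (2*M)/(M - 5/M) = 2*M/(M - 5/M))
B = -3429276/31 (B = 12 + 6*(-15878*(-6)**2/(-5 + (-6)**2)) = 12 + 6*(-15878*36/(-5 + 36)) = 12 + 6*(-15878*36/31) = 12 + 6*(-7939*72/31) = 12 + 6*(-571608/31) = 12 - 3429648/31 = -3429276/31 ≈ -1.1062e+5)
(3265106 - 228306)/(-1557657 + B) = (3265106 - 228306)/(-1557657 - 3429276/31) = 3036800/(-51716643/31) = 3036800*(-31/51716643) = -94140800/51716643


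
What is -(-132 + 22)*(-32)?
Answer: -3520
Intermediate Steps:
-(-132 + 22)*(-32) = -(-110)*(-32) = -1*3520 = -3520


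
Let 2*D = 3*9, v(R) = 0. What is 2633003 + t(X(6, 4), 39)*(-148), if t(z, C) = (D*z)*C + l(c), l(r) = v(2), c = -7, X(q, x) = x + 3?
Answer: 2087549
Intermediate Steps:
X(q, x) = 3 + x
D = 27/2 (D = (3*9)/2 = (½)*27 = 27/2 ≈ 13.500)
l(r) = 0
t(z, C) = 27*C*z/2 (t(z, C) = (27*z/2)*C + 0 = 27*C*z/2 + 0 = 27*C*z/2)
2633003 + t(X(6, 4), 39)*(-148) = 2633003 + ((27/2)*39*(3 + 4))*(-148) = 2633003 + ((27/2)*39*7)*(-148) = 2633003 + (7371/2)*(-148) = 2633003 - 545454 = 2087549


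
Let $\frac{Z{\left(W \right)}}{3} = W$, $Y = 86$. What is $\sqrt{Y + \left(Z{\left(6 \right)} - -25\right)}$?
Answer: $\sqrt{129} \approx 11.358$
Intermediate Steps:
$Z{\left(W \right)} = 3 W$
$\sqrt{Y + \left(Z{\left(6 \right)} - -25\right)} = \sqrt{86 + \left(3 \cdot 6 - -25\right)} = \sqrt{86 + \left(18 + 25\right)} = \sqrt{86 + 43} = \sqrt{129}$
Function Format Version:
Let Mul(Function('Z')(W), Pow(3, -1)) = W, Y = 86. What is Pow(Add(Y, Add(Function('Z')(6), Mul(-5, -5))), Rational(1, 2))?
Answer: Pow(129, Rational(1, 2)) ≈ 11.358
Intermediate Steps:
Function('Z')(W) = Mul(3, W)
Pow(Add(Y, Add(Function('Z')(6), Mul(-5, -5))), Rational(1, 2)) = Pow(Add(86, Add(Mul(3, 6), Mul(-5, -5))), Rational(1, 2)) = Pow(Add(86, Add(18, 25)), Rational(1, 2)) = Pow(Add(86, 43), Rational(1, 2)) = Pow(129, Rational(1, 2))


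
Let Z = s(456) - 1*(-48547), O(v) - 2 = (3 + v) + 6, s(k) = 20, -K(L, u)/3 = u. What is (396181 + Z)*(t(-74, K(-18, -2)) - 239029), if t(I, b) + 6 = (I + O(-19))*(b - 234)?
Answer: -97995329572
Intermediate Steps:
K(L, u) = -3*u
O(v) = 11 + v (O(v) = 2 + ((3 + v) + 6) = 2 + (9 + v) = 11 + v)
Z = 48567 (Z = 20 - 1*(-48547) = 20 + 48547 = 48567)
t(I, b) = -6 + (-234 + b)*(-8 + I) (t(I, b) = -6 + (I + (11 - 19))*(b - 234) = -6 + (I - 8)*(-234 + b) = -6 + (-8 + I)*(-234 + b) = -6 + (-234 + b)*(-8 + I))
(396181 + Z)*(t(-74, K(-18, -2)) - 239029) = (396181 + 48567)*((1866 - 234*(-74) - (-24)*(-2) - (-222)*(-2)) - 239029) = 444748*((1866 + 17316 - 8*6 - 74*6) - 239029) = 444748*((1866 + 17316 - 48 - 444) - 239029) = 444748*(18690 - 239029) = 444748*(-220339) = -97995329572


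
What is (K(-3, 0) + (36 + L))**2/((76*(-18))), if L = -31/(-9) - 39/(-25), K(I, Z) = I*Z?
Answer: -21279769/17313750 ≈ -1.2291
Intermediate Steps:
L = 1126/225 (L = -31*(-1/9) - 39*(-1/25) = 31/9 + 39/25 = 1126/225 ≈ 5.0044)
(K(-3, 0) + (36 + L))**2/((76*(-18))) = (-3*0 + (36 + 1126/225))**2/((76*(-18))) = (0 + 9226/225)**2/(-1368) = (9226/225)**2*(-1/1368) = (85119076/50625)*(-1/1368) = -21279769/17313750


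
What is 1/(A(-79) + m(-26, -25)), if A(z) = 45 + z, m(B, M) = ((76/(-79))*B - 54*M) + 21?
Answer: 79/107599 ≈ 0.00073421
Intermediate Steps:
m(B, M) = 21 - 54*M - 76*B/79 (m(B, M) = ((76*(-1/79))*B - 54*M) + 21 = (-76*B/79 - 54*M) + 21 = (-54*M - 76*B/79) + 21 = 21 - 54*M - 76*B/79)
1/(A(-79) + m(-26, -25)) = 1/((45 - 79) + (21 - 54*(-25) - 76/79*(-26))) = 1/(-34 + (21 + 1350 + 1976/79)) = 1/(-34 + 110285/79) = 1/(107599/79) = 79/107599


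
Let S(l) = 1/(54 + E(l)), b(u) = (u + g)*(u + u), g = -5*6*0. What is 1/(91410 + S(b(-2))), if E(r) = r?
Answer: 62/5667421 ≈ 1.0940e-5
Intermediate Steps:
g = 0 (g = -30*0 = 0)
b(u) = 2*u² (b(u) = (u + 0)*(u + u) = u*(2*u) = 2*u²)
S(l) = 1/(54 + l)
1/(91410 + S(b(-2))) = 1/(91410 + 1/(54 + 2*(-2)²)) = 1/(91410 + 1/(54 + 2*4)) = 1/(91410 + 1/(54 + 8)) = 1/(91410 + 1/62) = 1/(5667421/62) = 62/5667421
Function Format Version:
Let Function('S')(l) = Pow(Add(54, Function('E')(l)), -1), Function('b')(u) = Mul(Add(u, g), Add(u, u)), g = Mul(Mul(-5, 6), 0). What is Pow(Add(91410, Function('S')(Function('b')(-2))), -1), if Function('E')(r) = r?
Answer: Rational(62, 5667421) ≈ 1.0940e-5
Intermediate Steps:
g = 0 (g = Mul(-30, 0) = 0)
Function('b')(u) = Mul(2, Pow(u, 2)) (Function('b')(u) = Mul(Add(u, 0), Add(u, u)) = Mul(u, Mul(2, u)) = Mul(2, Pow(u, 2)))
Function('S')(l) = Pow(Add(54, l), -1)
Pow(Add(91410, Function('S')(Function('b')(-2))), -1) = Pow(Add(91410, Pow(Add(54, Mul(2, Pow(-2, 2))), -1)), -1) = Pow(Add(91410, Pow(Add(54, Mul(2, 4)), -1)), -1) = Pow(Add(91410, Pow(Add(54, 8), -1)), -1) = Pow(Add(91410, Pow(62, -1)), -1) = Pow(Add(91410, Rational(1, 62)), -1) = Pow(Rational(5667421, 62), -1) = Rational(62, 5667421)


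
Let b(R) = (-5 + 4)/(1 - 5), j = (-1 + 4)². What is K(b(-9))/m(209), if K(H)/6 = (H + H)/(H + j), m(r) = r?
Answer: 12/7733 ≈ 0.0015518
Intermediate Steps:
j = 9 (j = 3² = 9)
b(R) = ¼ (b(R) = -1/(-4) = -1*(-¼) = ¼)
K(H) = 12*H/(9 + H) (K(H) = 6*((H + H)/(H + 9)) = 6*((2*H)/(9 + H)) = 6*(2*H/(9 + H)) = 12*H/(9 + H))
K(b(-9))/m(209) = (12*(¼)/(9 + ¼))/209 = (12*(¼)/(37/4))*(1/209) = (12*(¼)*(4/37))*(1/209) = (12/37)*(1/209) = 12/7733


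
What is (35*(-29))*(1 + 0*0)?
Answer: -1015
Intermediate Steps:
(35*(-29))*(1 + 0*0) = -1015*(1 + 0) = -1015*1 = -1015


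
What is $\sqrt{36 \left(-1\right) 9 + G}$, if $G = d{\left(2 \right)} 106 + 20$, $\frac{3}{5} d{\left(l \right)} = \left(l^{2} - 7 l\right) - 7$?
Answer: $\frac{11 i \sqrt{246}}{3} \approx 57.509 i$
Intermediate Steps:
$d{\left(l \right)} = - \frac{35}{3} - \frac{35 l}{3} + \frac{5 l^{2}}{3}$ ($d{\left(l \right)} = \frac{5 \left(\left(l^{2} - 7 l\right) - 7\right)}{3} = \frac{5 \left(-7 + l^{2} - 7 l\right)}{3} = - \frac{35}{3} - \frac{35 l}{3} + \frac{5 l^{2}}{3}$)
$G = - \frac{8950}{3}$ ($G = \left(- \frac{35}{3} - \frac{70}{3} + \frac{5 \cdot 2^{2}}{3}\right) 106 + 20 = \left(- \frac{35}{3} - \frac{70}{3} + \frac{5}{3} \cdot 4\right) 106 + 20 = \left(- \frac{35}{3} - \frac{70}{3} + \frac{20}{3}\right) 106 + 20 = \left(- \frac{85}{3}\right) 106 + 20 = - \frac{9010}{3} + 20 = - \frac{8950}{3} \approx -2983.3$)
$\sqrt{36 \left(-1\right) 9 + G} = \sqrt{36 \left(-1\right) 9 - \frac{8950}{3}} = \sqrt{\left(-36\right) 9 - \frac{8950}{3}} = \sqrt{-324 - \frac{8950}{3}} = \sqrt{- \frac{9922}{3}} = \frac{11 i \sqrt{246}}{3}$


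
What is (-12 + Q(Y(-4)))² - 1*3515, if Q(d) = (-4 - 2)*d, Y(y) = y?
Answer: -3371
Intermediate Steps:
Q(d) = -6*d
(-12 + Q(Y(-4)))² - 1*3515 = (-12 - 6*(-4))² - 1*3515 = (-12 + 24)² - 3515 = 12² - 3515 = 144 - 3515 = -3371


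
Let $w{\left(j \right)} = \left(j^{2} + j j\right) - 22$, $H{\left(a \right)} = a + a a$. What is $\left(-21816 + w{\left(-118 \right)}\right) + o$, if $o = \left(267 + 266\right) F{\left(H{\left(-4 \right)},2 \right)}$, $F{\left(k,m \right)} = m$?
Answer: $7076$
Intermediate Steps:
$H{\left(a \right)} = a + a^{2}$
$o = 1066$ ($o = \left(267 + 266\right) 2 = 533 \cdot 2 = 1066$)
$w{\left(j \right)} = -22 + 2 j^{2}$ ($w{\left(j \right)} = \left(j^{2} + j^{2}\right) - 22 = 2 j^{2} - 22 = -22 + 2 j^{2}$)
$\left(-21816 + w{\left(-118 \right)}\right) + o = \left(-21816 - \left(22 - 2 \left(-118\right)^{2}\right)\right) + 1066 = \left(-21816 + \left(-22 + 2 \cdot 13924\right)\right) + 1066 = \left(-21816 + \left(-22 + 27848\right)\right) + 1066 = \left(-21816 + 27826\right) + 1066 = 6010 + 1066 = 7076$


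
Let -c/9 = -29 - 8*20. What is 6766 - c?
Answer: 5065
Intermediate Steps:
c = 1701 (c = -9*(-29 - 8*20) = -9*(-29 - 160) = -9*(-189) = 1701)
6766 - c = 6766 - 1*1701 = 6766 - 1701 = 5065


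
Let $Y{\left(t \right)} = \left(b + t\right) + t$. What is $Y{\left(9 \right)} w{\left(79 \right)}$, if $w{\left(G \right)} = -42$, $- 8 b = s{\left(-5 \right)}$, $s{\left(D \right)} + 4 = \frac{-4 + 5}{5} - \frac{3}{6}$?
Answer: $- \frac{31143}{40} \approx -778.58$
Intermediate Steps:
$s{\left(D \right)} = - \frac{43}{10}$ ($s{\left(D \right)} = -4 - \left(\frac{1}{2} - \frac{-4 + 5}{5}\right) = -4 + \left(1 \cdot \frac{1}{5} - \frac{1}{2}\right) = -4 + \left(\frac{1}{5} - \frac{1}{2}\right) = -4 - \frac{3}{10} = - \frac{43}{10}$)
$b = \frac{43}{80}$ ($b = \left(- \frac{1}{8}\right) \left(- \frac{43}{10}\right) = \frac{43}{80} \approx 0.5375$)
$Y{\left(t \right)} = \frac{43}{80} + 2 t$ ($Y{\left(t \right)} = \left(\frac{43}{80} + t\right) + t = \frac{43}{80} + 2 t$)
$Y{\left(9 \right)} w{\left(79 \right)} = \left(\frac{43}{80} + 2 \cdot 9\right) \left(-42\right) = \left(\frac{43}{80} + 18\right) \left(-42\right) = \frac{1483}{80} \left(-42\right) = - \frac{31143}{40}$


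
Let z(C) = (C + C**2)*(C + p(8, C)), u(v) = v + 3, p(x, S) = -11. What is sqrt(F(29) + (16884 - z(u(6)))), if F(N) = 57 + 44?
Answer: sqrt(17165) ≈ 131.02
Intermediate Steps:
u(v) = 3 + v
z(C) = (-11 + C)*(C + C**2) (z(C) = (C + C**2)*(C - 11) = (C + C**2)*(-11 + C) = (-11 + C)*(C + C**2))
F(N) = 101
sqrt(F(29) + (16884 - z(u(6)))) = sqrt(101 + (16884 - (3 + 6)*(-11 + (3 + 6)**2 - 10*(3 + 6)))) = sqrt(101 + (16884 - 9*(-11 + 9**2 - 10*9))) = sqrt(101 + (16884 - 9*(-11 + 81 - 90))) = sqrt(101 + (16884 - 9*(-20))) = sqrt(101 + (16884 - 1*(-180))) = sqrt(101 + (16884 + 180)) = sqrt(101 + 17064) = sqrt(17165)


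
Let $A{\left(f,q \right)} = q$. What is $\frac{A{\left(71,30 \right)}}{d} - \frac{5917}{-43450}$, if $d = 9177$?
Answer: $\frac{18534603}{132913550} \approx 0.13945$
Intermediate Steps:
$\frac{A{\left(71,30 \right)}}{d} - \frac{5917}{-43450} = \frac{30}{9177} - \frac{5917}{-43450} = 30 \cdot \frac{1}{9177} - - \frac{5917}{43450} = \frac{10}{3059} + \frac{5917}{43450} = \frac{18534603}{132913550}$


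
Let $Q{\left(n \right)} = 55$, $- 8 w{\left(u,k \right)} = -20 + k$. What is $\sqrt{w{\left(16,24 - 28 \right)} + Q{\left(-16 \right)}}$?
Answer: $\sqrt{58} \approx 7.6158$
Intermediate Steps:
$w{\left(u,k \right)} = \frac{5}{2} - \frac{k}{8}$ ($w{\left(u,k \right)} = - \frac{-20 + k}{8} = \frac{5}{2} - \frac{k}{8}$)
$\sqrt{w{\left(16,24 - 28 \right)} + Q{\left(-16 \right)}} = \sqrt{\left(\frac{5}{2} - \frac{24 - 28}{8}\right) + 55} = \sqrt{\left(\frac{5}{2} - - \frac{1}{2}\right) + 55} = \sqrt{\left(\frac{5}{2} + \frac{1}{2}\right) + 55} = \sqrt{3 + 55} = \sqrt{58}$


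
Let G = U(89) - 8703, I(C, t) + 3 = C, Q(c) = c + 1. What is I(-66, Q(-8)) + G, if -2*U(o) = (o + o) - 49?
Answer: -17673/2 ≈ -8836.5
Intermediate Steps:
Q(c) = 1 + c
U(o) = 49/2 - o (U(o) = -((o + o) - 49)/2 = -(2*o - 49)/2 = -(-49 + 2*o)/2 = 49/2 - o)
I(C, t) = -3 + C
G = -17535/2 (G = (49/2 - 1*89) - 8703 = (49/2 - 89) - 8703 = -129/2 - 8703 = -17535/2 ≈ -8767.5)
I(-66, Q(-8)) + G = (-3 - 66) - 17535/2 = -69 - 17535/2 = -17673/2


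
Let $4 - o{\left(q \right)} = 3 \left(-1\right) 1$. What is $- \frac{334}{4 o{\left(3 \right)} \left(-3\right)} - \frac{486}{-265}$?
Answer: $\frac{64667}{11130} \approx 5.8102$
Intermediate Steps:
$o{\left(q \right)} = 7$ ($o{\left(q \right)} = 4 - 3 \left(-1\right) 1 = 4 - \left(-3\right) 1 = 4 - -3 = 4 + 3 = 7$)
$- \frac{334}{4 o{\left(3 \right)} \left(-3\right)} - \frac{486}{-265} = - \frac{334}{4 \cdot 7 \left(-3\right)} - \frac{486}{-265} = - \frac{334}{28 \left(-3\right)} - - \frac{486}{265} = - \frac{334}{-84} + \frac{486}{265} = \left(-334\right) \left(- \frac{1}{84}\right) + \frac{486}{265} = \frac{167}{42} + \frac{486}{265} = \frac{64667}{11130}$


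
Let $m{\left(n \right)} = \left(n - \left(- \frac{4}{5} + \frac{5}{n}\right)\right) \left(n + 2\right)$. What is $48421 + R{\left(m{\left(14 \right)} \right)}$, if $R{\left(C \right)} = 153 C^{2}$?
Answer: $\frac{10067924557}{1225} \approx 8.2187 \cdot 10^{6}$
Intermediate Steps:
$m{\left(n \right)} = \left(2 + n\right) \left(\frac{4}{5} + n - \frac{5}{n}\right)$ ($m{\left(n \right)} = \left(n - \left(- \frac{4}{5} + \frac{5}{n}\right)\right) \left(2 + n\right) = \left(n + \left(- \frac{5}{n} + \frac{4}{5}\right)\right) \left(2 + n\right) = \left(n + \left(\frac{4}{5} - \frac{5}{n}\right)\right) \left(2 + n\right) = \left(\frac{4}{5} + n - \frac{5}{n}\right) \left(2 + n\right) = \left(2 + n\right) \left(\frac{4}{5} + n - \frac{5}{n}\right)$)
$48421 + R{\left(m{\left(14 \right)} \right)} = 48421 + 153 \left(- \frac{17}{5} + 14^{2} - \frac{10}{14} + \frac{14}{5} \cdot 14\right)^{2} = 48421 + 153 \left(- \frac{17}{5} + 196 - \frac{5}{7} + \frac{196}{5}\right)^{2} = 48421 + 153 \left(\frac{8088}{35}\right)^{2} = 48421 + 153 \cdot \frac{65415744}{1225} = 48421 + \frac{10008608832}{1225} = \frac{10067924557}{1225}$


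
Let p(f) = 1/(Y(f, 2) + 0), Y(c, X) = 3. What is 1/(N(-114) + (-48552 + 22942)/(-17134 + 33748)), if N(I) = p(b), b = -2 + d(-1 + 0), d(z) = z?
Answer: -639/772 ≈ -0.82772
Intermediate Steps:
b = -3 (b = -2 + (-1 + 0) = -2 - 1 = -3)
p(f) = 1/3 (p(f) = 1/(3 + 0) = 1/3)
N(I) = 1/3
1/(N(-114) + (-48552 + 22942)/(-17134 + 33748)) = 1/(1/3 + (-48552 + 22942)/(-17134 + 33748)) = 1/(1/3 - 25610/16614) = 1/(1/3 - 25610*1/16614) = 1/(1/3 - 985/639) = 1/(-772/639) = -639/772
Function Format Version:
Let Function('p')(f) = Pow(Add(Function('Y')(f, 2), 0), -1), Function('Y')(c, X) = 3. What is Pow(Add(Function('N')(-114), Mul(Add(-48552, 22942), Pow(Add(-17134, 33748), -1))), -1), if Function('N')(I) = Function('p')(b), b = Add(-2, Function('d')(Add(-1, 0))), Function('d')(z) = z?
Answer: Rational(-639, 772) ≈ -0.82772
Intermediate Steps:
b = -3 (b = Add(-2, Add(-1, 0)) = Add(-2, -1) = -3)
Function('p')(f) = Rational(1, 3) (Function('p')(f) = Pow(Add(3, 0), -1) = Pow(3, -1) = Rational(1, 3))
Function('N')(I) = Rational(1, 3)
Pow(Add(Function('N')(-114), Mul(Add(-48552, 22942), Pow(Add(-17134, 33748), -1))), -1) = Pow(Add(Rational(1, 3), Mul(Add(-48552, 22942), Pow(Add(-17134, 33748), -1))), -1) = Pow(Add(Rational(1, 3), Mul(-25610, Pow(16614, -1))), -1) = Pow(Add(Rational(1, 3), Mul(-25610, Rational(1, 16614))), -1) = Pow(Add(Rational(1, 3), Rational(-985, 639)), -1) = Pow(Rational(-772, 639), -1) = Rational(-639, 772)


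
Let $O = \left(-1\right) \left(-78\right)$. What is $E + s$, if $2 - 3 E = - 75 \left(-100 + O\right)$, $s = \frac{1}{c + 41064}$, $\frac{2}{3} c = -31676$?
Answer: $- \frac{1181067}{2150} \approx -549.33$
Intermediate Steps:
$c = -47514$ ($c = \frac{3}{2} \left(-31676\right) = -47514$)
$O = 78$
$s = - \frac{1}{6450}$ ($s = \frac{1}{-47514 + 41064} = \frac{1}{-6450} = - \frac{1}{6450} \approx -0.00015504$)
$E = - \frac{1648}{3}$ ($E = \frac{2}{3} - \frac{\left(-75\right) \left(-100 + 78\right)}{3} = \frac{2}{3} - \frac{\left(-75\right) \left(-22\right)}{3} = \frac{2}{3} - 550 = - \frac{1648}{3} \approx -549.33$)
$E + s = - \frac{1648}{3} - \frac{1}{6450} = - \frac{1181067}{2150}$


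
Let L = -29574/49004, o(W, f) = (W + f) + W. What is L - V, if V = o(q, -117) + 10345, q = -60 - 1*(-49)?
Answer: -250082199/24502 ≈ -10207.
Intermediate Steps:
q = -11 (q = -60 + 49 = -11)
o(W, f) = f + 2*W
L = -14787/24502 (L = -29574*1/49004 = -14787/24502 ≈ -0.60350)
V = 10206 (V = (-117 + 2*(-11)) + 10345 = (-117 - 22) + 10345 = -139 + 10345 = 10206)
L - V = -14787/24502 - 1*10206 = -14787/24502 - 10206 = -250082199/24502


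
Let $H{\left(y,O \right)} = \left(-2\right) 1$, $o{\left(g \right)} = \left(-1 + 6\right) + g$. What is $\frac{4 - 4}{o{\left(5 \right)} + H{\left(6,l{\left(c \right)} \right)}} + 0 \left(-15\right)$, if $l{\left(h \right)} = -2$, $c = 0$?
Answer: $0$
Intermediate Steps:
$o{\left(g \right)} = 5 + g$
$H{\left(y,O \right)} = -2$
$\frac{4 - 4}{o{\left(5 \right)} + H{\left(6,l{\left(c \right)} \right)}} + 0 \left(-15\right) = \frac{4 - 4}{\left(5 + 5\right) - 2} + 0 \left(-15\right) = \frac{0}{10 - 2} + 0 = \frac{0}{8} + 0 = 0 \cdot \frac{1}{8} + 0 = 0 + 0 = 0$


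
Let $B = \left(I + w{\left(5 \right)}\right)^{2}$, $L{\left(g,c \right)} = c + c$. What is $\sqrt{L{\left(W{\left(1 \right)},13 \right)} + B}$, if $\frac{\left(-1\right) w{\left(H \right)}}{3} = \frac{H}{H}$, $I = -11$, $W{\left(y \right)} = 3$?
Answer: $\sqrt{222} \approx 14.9$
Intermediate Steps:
$L{\left(g,c \right)} = 2 c$
$w{\left(H \right)} = -3$ ($w{\left(H \right)} = - 3 \frac{H}{H} = \left(-3\right) 1 = -3$)
$B = 196$ ($B = \left(-11 - 3\right)^{2} = \left(-14\right)^{2} = 196$)
$\sqrt{L{\left(W{\left(1 \right)},13 \right)} + B} = \sqrt{2 \cdot 13 + 196} = \sqrt{26 + 196} = \sqrt{222}$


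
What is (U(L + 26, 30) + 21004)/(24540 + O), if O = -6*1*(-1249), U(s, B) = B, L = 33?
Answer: 10517/16017 ≈ 0.65662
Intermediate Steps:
O = 7494 (O = -6*(-1249) = 7494)
(U(L + 26, 30) + 21004)/(24540 + O) = (30 + 21004)/(24540 + 7494) = 21034/32034 = 21034*(1/32034) = 10517/16017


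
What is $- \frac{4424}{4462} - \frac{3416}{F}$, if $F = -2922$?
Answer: $\frac{578816}{3259491} \approx 0.17758$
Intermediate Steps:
$- \frac{4424}{4462} - \frac{3416}{F} = - \frac{4424}{4462} - \frac{3416}{-2922} = \left(-4424\right) \frac{1}{4462} - - \frac{1708}{1461} = - \frac{2212}{2231} + \frac{1708}{1461} = \frac{578816}{3259491}$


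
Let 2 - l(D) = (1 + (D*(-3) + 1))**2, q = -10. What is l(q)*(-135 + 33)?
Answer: 104244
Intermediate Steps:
l(D) = 2 - (2 - 3*D)**2 (l(D) = 2 - (1 + (D*(-3) + 1))**2 = 2 - (1 + (-3*D + 1))**2 = 2 - (1 + (1 - 3*D))**2 = 2 - (2 - 3*D)**2)
l(q)*(-135 + 33) = (2 - (-2 + 3*(-10))**2)*(-135 + 33) = (2 - (-2 - 30)**2)*(-102) = (2 - 1*(-32)**2)*(-102) = (2 - 1*1024)*(-102) = (2 - 1024)*(-102) = -1022*(-102) = 104244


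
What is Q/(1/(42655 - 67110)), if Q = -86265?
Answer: 2109610575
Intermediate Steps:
Q/(1/(42655 - 67110)) = -86265/(1/(42655 - 67110)) = -86265/(1/(-24455)) = -86265/(-1/24455) = -86265*(-24455) = 2109610575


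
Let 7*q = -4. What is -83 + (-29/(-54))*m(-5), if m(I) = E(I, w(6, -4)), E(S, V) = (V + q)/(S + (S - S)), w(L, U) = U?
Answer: -77971/945 ≈ -82.509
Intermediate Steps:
q = -4/7 (q = (1/7)*(-4) = -4/7 ≈ -0.57143)
E(S, V) = (-4/7 + V)/S (E(S, V) = (V - 4/7)/(S + (S - S)) = (-4/7 + V)/(S + 0) = (-4/7 + V)/S)
m(I) = -32/(7*I) (m(I) = (-4/7 - 4)/I = -32/7/I = -32/(7*I))
-83 + (-29/(-54))*m(-5) = -83 + (-29/(-54))*(-32/7/(-5)) = -83 + (-29*(-1/54))*(-32/7*(-1/5)) = -83 + (29/54)*(32/35) = -83 + 464/945 = -77971/945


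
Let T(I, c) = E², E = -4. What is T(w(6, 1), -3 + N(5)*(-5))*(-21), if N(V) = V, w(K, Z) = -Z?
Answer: -336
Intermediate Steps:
T(I, c) = 16 (T(I, c) = (-4)² = 16)
T(w(6, 1), -3 + N(5)*(-5))*(-21) = 16*(-21) = -336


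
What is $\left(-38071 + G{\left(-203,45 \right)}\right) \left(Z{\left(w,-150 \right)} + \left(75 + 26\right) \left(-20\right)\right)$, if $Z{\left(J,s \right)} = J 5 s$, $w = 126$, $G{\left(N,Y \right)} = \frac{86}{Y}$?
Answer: $\frac{33069856136}{9} \approx 3.6744 \cdot 10^{9}$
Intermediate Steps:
$Z{\left(J,s \right)} = 5 J s$
$\left(-38071 + G{\left(-203,45 \right)}\right) \left(Z{\left(w,-150 \right)} + \left(75 + 26\right) \left(-20\right)\right) = \left(-38071 + \frac{86}{45}\right) \left(5 \cdot 126 \left(-150\right) + \left(75 + 26\right) \left(-20\right)\right) = \left(-38071 + 86 \cdot \frac{1}{45}\right) \left(-94500 + 101 \left(-20\right)\right) = \left(-38071 + \frac{86}{45}\right) \left(-94500 - 2020\right) = \left(- \frac{1713109}{45}\right) \left(-96520\right) = \frac{33069856136}{9}$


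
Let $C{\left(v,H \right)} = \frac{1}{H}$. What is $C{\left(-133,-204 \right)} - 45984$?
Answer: $- \frac{9380737}{204} \approx -45984.0$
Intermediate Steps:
$C{\left(-133,-204 \right)} - 45984 = \frac{1}{-204} - 45984 = - \frac{1}{204} - 45984 = - \frac{9380737}{204}$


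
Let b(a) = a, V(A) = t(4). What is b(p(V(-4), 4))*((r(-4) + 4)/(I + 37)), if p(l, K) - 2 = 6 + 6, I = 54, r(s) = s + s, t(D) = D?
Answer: -8/13 ≈ -0.61539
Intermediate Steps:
r(s) = 2*s
V(A) = 4
p(l, K) = 14 (p(l, K) = 2 + (6 + 6) = 2 + 12 = 14)
b(p(V(-4), 4))*((r(-4) + 4)/(I + 37)) = 14*((2*(-4) + 4)/(54 + 37)) = 14*((-8 + 4)/91) = 14*(-4*1/91) = 14*(-4/91) = -8/13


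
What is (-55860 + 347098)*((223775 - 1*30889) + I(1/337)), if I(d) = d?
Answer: 18931222267754/337 ≈ 5.6176e+10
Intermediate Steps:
(-55860 + 347098)*((223775 - 1*30889) + I(1/337)) = (-55860 + 347098)*((223775 - 1*30889) + 1/337) = 291238*((223775 - 30889) + 1/337) = 291238*(192886 + 1/337) = 291238*(65002583/337) = 18931222267754/337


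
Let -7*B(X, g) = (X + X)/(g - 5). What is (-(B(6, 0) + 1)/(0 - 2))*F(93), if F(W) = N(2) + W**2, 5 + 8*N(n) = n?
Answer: 3251883/560 ≈ 5806.9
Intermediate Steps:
N(n) = -5/8 + n/8
B(X, g) = -2*X/(7*(-5 + g)) (B(X, g) = -(X + X)/(7*(g - 5)) = -2*X/(7*(-5 + g)))
F(W) = -3/8 + W**2 (F(W) = (-5/8 + (1/8)*2) + W**2 = (-5/8 + 1/4) + W**2 = -3/8 + W**2)
(-(B(6, 0) + 1)/(0 - 2))*F(93) = (-(-2*6/(-35 + 7*0) + 1)/(0 - 2))*(-3/8 + 93**2) = (-(-2*6/(-35 + 0) + 1)/(-2))*(-3/8 + 8649) = -(-2*6/(-35) + 1)*(-1)/2*(69189/8) = -(-2*6*(-1/35) + 1)*(-1)/2*(69189/8) = -(12/35 + 1)*(-1)/2*(69189/8) = -47*(-1)/(35*2)*(69189/8) = -1*(-47/70)*(69189/8) = (47/70)*(69189/8) = 3251883/560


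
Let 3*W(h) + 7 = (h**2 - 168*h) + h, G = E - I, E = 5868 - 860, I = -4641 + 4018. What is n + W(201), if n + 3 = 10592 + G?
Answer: 55487/3 ≈ 18496.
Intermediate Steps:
I = -623
E = 5008
G = 5631 (G = 5008 - 1*(-623) = 5008 + 623 = 5631)
n = 16220 (n = -3 + (10592 + 5631) = -3 + 16223 = 16220)
W(h) = -7/3 - 167*h/3 + h**2/3 (W(h) = -7/3 + ((h**2 - 168*h) + h)/3 = -7/3 + (h**2 - 167*h)/3 = -7/3 + (-167*h/3 + h**2/3) = -7/3 - 167*h/3 + h**2/3)
n + W(201) = 16220 + (-7/3 - 167/3*201 + (1/3)*201**2) = 16220 + (-7/3 - 11189 + (1/3)*40401) = 16220 + (-7/3 - 11189 + 13467) = 16220 + 6827/3 = 55487/3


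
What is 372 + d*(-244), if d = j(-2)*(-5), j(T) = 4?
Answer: 5252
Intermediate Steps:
d = -20 (d = 4*(-5) = -20)
372 + d*(-244) = 372 - 20*(-244) = 372 + 4880 = 5252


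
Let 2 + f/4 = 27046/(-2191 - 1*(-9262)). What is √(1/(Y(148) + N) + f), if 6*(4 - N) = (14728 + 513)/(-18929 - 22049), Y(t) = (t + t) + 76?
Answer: 2*√780344298506093005971627/653796037239 ≈ 2.7023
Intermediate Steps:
f = 51616/7071 (f = -8 + 4*(27046/(-2191 - 1*(-9262))) = -8 + 4*(27046/(-2191 + 9262)) = -8 + 4*(27046/7071) = -8 + 108184/7071 = 51616/7071 ≈ 7.2997)
Y(t) = 76 + 2*t (Y(t) = 2*t + 76 = 76 + 2*t)
N = 998713/245868 (N = 4 - (14728 + 513)/(6*(-18929 - 22049)) = 4 - 15241/(6*(-40978)) = 4 - 15241*(-1)/(6*40978) = 4 - ⅙*(-15241/40978) = 4 + 15241/245868 = 998713/245868 ≈ 4.0620)
√(1/(Y(148) + N) + f) = √(1/((76 + 2*148) + 998713/245868) + 51616/7071) = √(1/((76 + 296) + 998713/245868) + 51616/7071) = √(1/(372 + 998713/245868) + 51616/7071) = √(1/(92461609/245868) + 51616/7071) = √(245868/92461609 + 51616/7071) = √(4774236942772/653796037239) = 2*√780344298506093005971627/653796037239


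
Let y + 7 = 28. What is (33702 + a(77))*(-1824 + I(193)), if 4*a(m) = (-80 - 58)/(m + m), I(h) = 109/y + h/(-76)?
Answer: -10057923016777/163856 ≈ -6.1383e+7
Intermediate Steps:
y = 21 (y = -7 + 28 = 21)
I(h) = 109/21 - h/76 (I(h) = 109/21 + h/(-76) = 109*(1/21) + h*(-1/76) = 109/21 - h/76)
a(m) = -69/(4*m) (a(m) = ((-80 - 58)/(m + m))/4 = (-138*1/(2*m))/4 = (-69/m)/4 = -69/(4*m))
(33702 + a(77))*(-1824 + I(193)) = (33702 - 69/4/77)*(-1824 + (109/21 - 1/76*193)) = (33702 - 69/4*1/77)*(-1824 + (109/21 - 193/76)) = (33702 - 69/308)*(-1824 + 4231/1596) = (10380147/308)*(-2906873/1596) = -10057923016777/163856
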